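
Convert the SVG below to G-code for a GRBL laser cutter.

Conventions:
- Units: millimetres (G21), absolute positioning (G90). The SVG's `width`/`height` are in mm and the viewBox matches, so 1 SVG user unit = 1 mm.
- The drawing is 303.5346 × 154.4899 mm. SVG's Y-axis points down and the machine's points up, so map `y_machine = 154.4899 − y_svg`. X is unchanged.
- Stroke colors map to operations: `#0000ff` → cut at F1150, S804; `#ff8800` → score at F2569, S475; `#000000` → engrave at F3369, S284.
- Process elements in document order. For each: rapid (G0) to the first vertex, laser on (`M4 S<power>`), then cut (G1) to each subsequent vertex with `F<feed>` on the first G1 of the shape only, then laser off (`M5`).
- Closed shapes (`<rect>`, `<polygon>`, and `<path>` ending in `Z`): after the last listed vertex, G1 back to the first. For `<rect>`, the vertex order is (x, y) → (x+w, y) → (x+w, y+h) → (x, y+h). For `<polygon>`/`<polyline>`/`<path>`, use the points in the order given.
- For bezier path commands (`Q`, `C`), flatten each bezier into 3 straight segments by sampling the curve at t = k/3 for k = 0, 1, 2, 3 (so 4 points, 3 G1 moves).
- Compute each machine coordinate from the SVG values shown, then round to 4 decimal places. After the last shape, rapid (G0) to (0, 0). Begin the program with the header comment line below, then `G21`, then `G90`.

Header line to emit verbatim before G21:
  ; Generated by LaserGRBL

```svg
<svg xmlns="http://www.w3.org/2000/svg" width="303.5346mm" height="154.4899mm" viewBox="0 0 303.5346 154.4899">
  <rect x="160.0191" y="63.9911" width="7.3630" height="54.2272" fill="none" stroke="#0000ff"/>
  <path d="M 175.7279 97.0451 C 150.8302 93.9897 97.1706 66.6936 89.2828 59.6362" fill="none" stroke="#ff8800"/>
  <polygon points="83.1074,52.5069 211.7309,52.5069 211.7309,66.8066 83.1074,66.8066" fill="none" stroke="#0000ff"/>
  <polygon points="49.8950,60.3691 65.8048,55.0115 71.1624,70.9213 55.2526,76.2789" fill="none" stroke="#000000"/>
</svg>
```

; Generated by LaserGRBL
G21
G90
G0 X160.0191 Y90.4988
M4 S804
G1 X167.3821 Y90.4988 F1150
G1 X167.3821 Y36.2716
G1 X160.0191 Y36.2716
G1 X160.0191 Y90.4988
M5
G0 X175.7279 Y57.4448
M4 S475
G1 X144.0034 Y66.9330 F2569
G1 X109.6674 Y82.6975
G1 X89.2828 Y94.8537
M5
G0 X83.1074 Y101.9830
M4 S804
G1 X211.7309 Y101.9830 F1150
G1 X211.7309 Y87.6833
G1 X83.1074 Y87.6833
G1 X83.1074 Y101.9830
M5
G0 X49.8950 Y94.1208
M4 S284
G1 X65.8048 Y99.4784 F3369
G1 X71.1624 Y83.5686
G1 X55.2526 Y78.2110
G1 X49.8950 Y94.1208
M5
G0 X0.0000 Y0.0000

viewBox `0 0 303.5346 154.4899` with mm width/height → 1 unit = 1 mm. Flip: y_m = 154.4899 − y_svg.

**Shape 1** — `<rect>` rectangle, stroke `#0000ff` → cut (S804, F1150). Machine vertices: (160.0191,90.4988) → (167.3821,90.4988) → (167.3821,36.2716) → (160.0191,36.2716) → (160.0191,90.4988). Closed: final G1 returns to the first vertex.

**Shape 2** — `<path>` cubic bezier, stroke `#ff8800` → score (S475, F2569). Control points (SVG): P0=(175.7279,97.0451), P1=(150.8302,93.9897), P2=(97.1706,66.6936), P3=(89.2828,59.6362); sampled at t=k/3. Machine vertices: (175.7279,57.4448) → (144.0034,66.9330) → (109.6674,82.6975) → (89.2828,94.8537). Open path.

**Shape 3** — `<polygon>` rectangle, stroke `#0000ff` → cut (S804, F1150). Machine vertices: (83.1074,101.9830) → (211.7309,101.9830) → (211.7309,87.6833) → (83.1074,87.6833) → (83.1074,101.9830). Closed: final G1 returns to the first vertex.

**Shape 4** — `<polygon>` regular polygon, stroke `#000000` → engrave (S284, F3369). Machine vertices: (49.8950,94.1208) → (65.8048,99.4784) → (71.1624,83.5686) → (55.2526,78.2110) → (49.8950,94.1208). Closed: final G1 returns to the first vertex.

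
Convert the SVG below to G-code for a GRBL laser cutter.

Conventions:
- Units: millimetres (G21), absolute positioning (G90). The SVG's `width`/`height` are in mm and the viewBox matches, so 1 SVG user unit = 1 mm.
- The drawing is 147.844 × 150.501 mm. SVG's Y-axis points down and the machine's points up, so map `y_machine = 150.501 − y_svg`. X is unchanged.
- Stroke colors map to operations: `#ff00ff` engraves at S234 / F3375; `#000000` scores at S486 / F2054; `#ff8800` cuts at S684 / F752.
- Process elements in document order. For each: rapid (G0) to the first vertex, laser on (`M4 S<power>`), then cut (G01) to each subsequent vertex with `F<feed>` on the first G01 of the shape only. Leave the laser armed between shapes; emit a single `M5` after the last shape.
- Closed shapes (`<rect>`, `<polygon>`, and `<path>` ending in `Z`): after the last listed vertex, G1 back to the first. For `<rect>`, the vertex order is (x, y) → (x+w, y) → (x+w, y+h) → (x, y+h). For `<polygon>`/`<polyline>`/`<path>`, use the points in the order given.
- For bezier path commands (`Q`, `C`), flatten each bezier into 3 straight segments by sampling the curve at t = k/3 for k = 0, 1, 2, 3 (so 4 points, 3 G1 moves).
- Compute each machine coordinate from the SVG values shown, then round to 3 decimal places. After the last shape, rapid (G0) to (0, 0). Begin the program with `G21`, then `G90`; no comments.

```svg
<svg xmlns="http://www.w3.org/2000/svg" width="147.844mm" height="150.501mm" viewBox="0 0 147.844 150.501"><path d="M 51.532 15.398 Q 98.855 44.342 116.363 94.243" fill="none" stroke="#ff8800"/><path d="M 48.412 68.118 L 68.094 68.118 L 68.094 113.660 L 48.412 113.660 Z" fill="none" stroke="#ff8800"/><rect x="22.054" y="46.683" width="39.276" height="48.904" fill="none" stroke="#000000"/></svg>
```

Since the viewBox matches the mm dimensions, user units are millimetres directly. The only transform is the Y-flip y_m = 150.501 − y_svg.

Shape 1 is a quadratic bezier drawn with `<path>`. Its stroke #ff8800 means cut at S684, F752. After flipping Y the toolpath is (51.532,135.103) → (79.768,113.478) → (101.378,87.197) → (116.363,56.258).

Shape 2 is a rectangle drawn with `<path>`. Its stroke #ff8800 means cut at S684, F752. After flipping Y the toolpath is (48.412,82.383) → (68.094,82.383) → (68.094,36.841) → (48.412,36.841) → (48.412,82.383), returning to the start.

Shape 3 is a rectangle drawn with `<rect>`. Its stroke #000000 means score at S486, F2054. After flipping Y the toolpath is (22.054,103.818) → (61.330,103.818) → (61.330,54.914) → (22.054,54.914) → (22.054,103.818), returning to the start.

G21
G90
G0 X51.532 Y135.103
M4 S684
G01 X79.768 Y113.478 F752
G01 X101.378 Y87.197
G01 X116.363 Y56.258
G0 X48.412 Y82.383
M4 S684
G01 X68.094 Y82.383 F752
G01 X68.094 Y36.841
G01 X48.412 Y36.841
G01 X48.412 Y82.383
G0 X22.054 Y103.818
M4 S486
G01 X61.330 Y103.818 F2054
G01 X61.330 Y54.914
G01 X22.054 Y54.914
G01 X22.054 Y103.818
M5
G0 X0.000 Y0.000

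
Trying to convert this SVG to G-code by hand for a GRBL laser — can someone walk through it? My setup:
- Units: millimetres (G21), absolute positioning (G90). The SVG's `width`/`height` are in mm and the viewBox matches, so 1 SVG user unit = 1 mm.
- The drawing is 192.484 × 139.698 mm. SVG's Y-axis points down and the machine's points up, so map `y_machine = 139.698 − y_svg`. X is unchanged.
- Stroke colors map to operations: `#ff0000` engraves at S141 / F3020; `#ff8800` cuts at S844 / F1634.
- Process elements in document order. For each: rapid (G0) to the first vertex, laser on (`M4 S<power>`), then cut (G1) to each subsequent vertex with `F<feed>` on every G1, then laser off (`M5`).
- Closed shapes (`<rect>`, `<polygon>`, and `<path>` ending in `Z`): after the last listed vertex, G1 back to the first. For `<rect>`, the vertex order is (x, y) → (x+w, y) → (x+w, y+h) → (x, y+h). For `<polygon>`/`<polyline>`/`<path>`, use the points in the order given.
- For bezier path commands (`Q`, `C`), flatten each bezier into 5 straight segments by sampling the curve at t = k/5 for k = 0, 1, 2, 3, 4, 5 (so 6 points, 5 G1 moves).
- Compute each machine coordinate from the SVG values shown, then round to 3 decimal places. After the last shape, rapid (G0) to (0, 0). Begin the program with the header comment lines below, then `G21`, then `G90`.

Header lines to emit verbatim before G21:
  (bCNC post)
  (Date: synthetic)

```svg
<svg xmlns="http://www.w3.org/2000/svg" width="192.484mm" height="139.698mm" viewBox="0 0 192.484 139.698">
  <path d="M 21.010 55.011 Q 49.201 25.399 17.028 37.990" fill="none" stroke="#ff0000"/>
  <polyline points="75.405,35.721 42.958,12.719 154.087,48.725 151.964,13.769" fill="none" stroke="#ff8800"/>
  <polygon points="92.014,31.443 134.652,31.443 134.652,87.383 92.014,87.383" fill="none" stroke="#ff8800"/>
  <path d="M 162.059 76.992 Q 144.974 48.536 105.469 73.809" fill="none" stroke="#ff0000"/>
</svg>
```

(bCNC post)
(Date: synthetic)
G21
G90
G0 X21.010 Y84.687
M4 S141
G1 X29.872 Y94.844 F3020
G1 X33.905 Y101.624 F3020
G1 X33.108 Y105.028 F3020
G1 X27.483 Y105.056 F3020
G1 X17.028 Y101.708 F3020
M5
G0 X75.405 Y103.977
M4 S844
G1 X42.958 Y126.979 F1634
G1 X154.087 Y90.973 F1634
G1 X151.964 Y125.929 F1634
M5
G0 X92.014 Y108.255
M4 S844
G1 X134.652 Y108.255 F1634
G1 X134.652 Y52.315 F1634
G1 X92.014 Y52.315 F1634
G1 X92.014 Y108.255 F1634
M5
G0 X162.059 Y62.706
M4 S141
G1 X154.328 Y71.939 F3020
G1 X144.804 Y76.874 F3020
G1 X133.486 Y77.511 F3020
G1 X120.374 Y73.849 F3020
G1 X105.469 Y65.889 F3020
M5
G0 X0.000 Y0.000

Since the viewBox matches the mm dimensions, user units are millimetres directly. The only transform is the Y-flip y_m = 139.698 − y_svg.

Shape 1 is a quadratic bezier drawn with `<path>`. Its stroke #ff0000 means engrave at S141, F3020. After flipping Y the toolpath is (21.010,84.687) → (29.872,94.844) → (33.905,101.624) → (33.108,105.028) → (27.483,105.056) → (17.028,101.708).

Shape 2 is a open polyline drawn with `<polyline>`. Its stroke #ff8800 means cut at S844, F1634. After flipping Y the toolpath is (75.405,103.977) → (42.958,126.979) → (154.087,90.973) → (151.964,125.929).

Shape 3 is a rectangle drawn with `<polygon>`. Its stroke #ff8800 means cut at S844, F1634. After flipping Y the toolpath is (92.014,108.255) → (134.652,108.255) → (134.652,52.315) → (92.014,52.315) → (92.014,108.255), returning to the start.

Shape 4 is a quadratic bezier drawn with `<path>`. Its stroke #ff0000 means engrave at S141, F3020. After flipping Y the toolpath is (162.059,62.706) → (154.328,71.939) → (144.804,76.874) → (133.486,77.511) → (120.374,73.849) → (105.469,65.889).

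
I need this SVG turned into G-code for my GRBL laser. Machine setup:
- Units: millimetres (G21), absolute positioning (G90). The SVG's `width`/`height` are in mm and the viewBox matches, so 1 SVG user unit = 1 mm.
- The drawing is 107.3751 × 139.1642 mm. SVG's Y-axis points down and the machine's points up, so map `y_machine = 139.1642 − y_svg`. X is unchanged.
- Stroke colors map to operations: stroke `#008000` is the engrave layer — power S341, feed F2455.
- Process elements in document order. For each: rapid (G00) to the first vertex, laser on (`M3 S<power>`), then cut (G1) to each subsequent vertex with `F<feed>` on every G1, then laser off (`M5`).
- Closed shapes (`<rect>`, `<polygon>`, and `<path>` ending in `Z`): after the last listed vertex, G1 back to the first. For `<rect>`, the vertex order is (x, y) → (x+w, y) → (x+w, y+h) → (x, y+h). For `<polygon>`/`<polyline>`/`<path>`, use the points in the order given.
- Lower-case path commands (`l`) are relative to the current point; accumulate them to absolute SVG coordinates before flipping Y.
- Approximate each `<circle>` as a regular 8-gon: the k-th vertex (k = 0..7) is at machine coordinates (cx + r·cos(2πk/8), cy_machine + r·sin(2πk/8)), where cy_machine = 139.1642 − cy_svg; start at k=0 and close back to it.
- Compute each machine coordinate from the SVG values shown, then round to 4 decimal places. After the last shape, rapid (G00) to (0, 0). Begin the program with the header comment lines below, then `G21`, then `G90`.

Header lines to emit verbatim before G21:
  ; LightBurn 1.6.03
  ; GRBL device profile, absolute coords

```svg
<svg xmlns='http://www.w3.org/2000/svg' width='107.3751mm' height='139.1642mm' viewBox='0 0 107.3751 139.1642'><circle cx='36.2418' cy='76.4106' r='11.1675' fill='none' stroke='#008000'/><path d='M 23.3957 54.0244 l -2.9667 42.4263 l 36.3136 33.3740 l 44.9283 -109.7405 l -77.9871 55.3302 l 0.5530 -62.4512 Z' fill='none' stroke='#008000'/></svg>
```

viewBox `0 0 107.3751 139.1642` with mm width/height → 1 unit = 1 mm. Flip: y_m = 139.1642 − y_svg.

**Shape 1** — `<circle>` circle, stroke `#008000` → engrave (S341, F2455). Machine vertices: (47.4093,62.7536) → (44.1384,70.6502) → (36.2418,73.9211) → (28.3452,70.6502) → (25.0743,62.7536) → (28.3452,54.8570) → (36.2418,51.5861) → (44.1384,54.8570) → (47.4093,62.7536). Closed: final G1 returns to the first vertex.

**Shape 2** — `<path>` closed polygon, stroke `#008000` → engrave (S341, F2455). Machine vertices: (23.3957,85.1398) → (20.4290,42.7135) → (56.7426,9.3395) → (101.6709,119.0800) → (23.6838,63.7498) → (24.2368,126.2010) → (23.3957,85.1398). Closed: final G1 returns to the first vertex.

; LightBurn 1.6.03
; GRBL device profile, absolute coords
G21
G90
G00 X47.4093 Y62.7536
M3 S341
G1 X44.1384 Y70.6502 F2455
G1 X36.2418 Y73.9211 F2455
G1 X28.3452 Y70.6502 F2455
G1 X25.0743 Y62.7536 F2455
G1 X28.3452 Y54.8570 F2455
G1 X36.2418 Y51.5861 F2455
G1 X44.1384 Y54.8570 F2455
G1 X47.4093 Y62.7536 F2455
M5
G00 X23.3957 Y85.1398
M3 S341
G1 X20.4290 Y42.7135 F2455
G1 X56.7426 Y9.3395 F2455
G1 X101.6709 Y119.0800 F2455
G1 X23.6838 Y63.7498 F2455
G1 X24.2368 Y126.2010 F2455
G1 X23.3957 Y85.1398 F2455
M5
G00 X0.0000 Y0.0000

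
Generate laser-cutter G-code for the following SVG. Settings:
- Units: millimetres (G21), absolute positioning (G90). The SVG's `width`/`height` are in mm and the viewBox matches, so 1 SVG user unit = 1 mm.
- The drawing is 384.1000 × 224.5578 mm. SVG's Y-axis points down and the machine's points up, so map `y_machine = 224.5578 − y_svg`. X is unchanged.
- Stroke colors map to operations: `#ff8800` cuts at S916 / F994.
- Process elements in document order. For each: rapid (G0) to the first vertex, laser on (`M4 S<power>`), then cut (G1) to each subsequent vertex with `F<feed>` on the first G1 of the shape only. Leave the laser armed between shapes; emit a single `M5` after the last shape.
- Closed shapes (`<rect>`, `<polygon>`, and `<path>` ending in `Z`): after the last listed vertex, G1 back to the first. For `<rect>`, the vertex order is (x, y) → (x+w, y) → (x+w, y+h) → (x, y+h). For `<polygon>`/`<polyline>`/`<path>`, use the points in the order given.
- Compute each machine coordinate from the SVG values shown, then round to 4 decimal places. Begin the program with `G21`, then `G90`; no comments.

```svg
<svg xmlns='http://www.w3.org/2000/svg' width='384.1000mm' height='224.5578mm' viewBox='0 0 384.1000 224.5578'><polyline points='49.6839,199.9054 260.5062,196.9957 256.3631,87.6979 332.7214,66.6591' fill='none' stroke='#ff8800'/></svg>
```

G21
G90
G0 X49.6839 Y24.6524
M4 S916
G1 X260.5062 Y27.5621 F994
G1 X256.3631 Y136.8599
G1 X332.7214 Y157.8987
M5

1 u = 1 mm; y_m = 224.5578 − y.

[1] `<polyline>` open polyline, #ff8800→cut S916 F994: (49.6839,24.6524) → (260.5062,27.5621) → (256.3631,136.8599) → (332.7214,157.8987)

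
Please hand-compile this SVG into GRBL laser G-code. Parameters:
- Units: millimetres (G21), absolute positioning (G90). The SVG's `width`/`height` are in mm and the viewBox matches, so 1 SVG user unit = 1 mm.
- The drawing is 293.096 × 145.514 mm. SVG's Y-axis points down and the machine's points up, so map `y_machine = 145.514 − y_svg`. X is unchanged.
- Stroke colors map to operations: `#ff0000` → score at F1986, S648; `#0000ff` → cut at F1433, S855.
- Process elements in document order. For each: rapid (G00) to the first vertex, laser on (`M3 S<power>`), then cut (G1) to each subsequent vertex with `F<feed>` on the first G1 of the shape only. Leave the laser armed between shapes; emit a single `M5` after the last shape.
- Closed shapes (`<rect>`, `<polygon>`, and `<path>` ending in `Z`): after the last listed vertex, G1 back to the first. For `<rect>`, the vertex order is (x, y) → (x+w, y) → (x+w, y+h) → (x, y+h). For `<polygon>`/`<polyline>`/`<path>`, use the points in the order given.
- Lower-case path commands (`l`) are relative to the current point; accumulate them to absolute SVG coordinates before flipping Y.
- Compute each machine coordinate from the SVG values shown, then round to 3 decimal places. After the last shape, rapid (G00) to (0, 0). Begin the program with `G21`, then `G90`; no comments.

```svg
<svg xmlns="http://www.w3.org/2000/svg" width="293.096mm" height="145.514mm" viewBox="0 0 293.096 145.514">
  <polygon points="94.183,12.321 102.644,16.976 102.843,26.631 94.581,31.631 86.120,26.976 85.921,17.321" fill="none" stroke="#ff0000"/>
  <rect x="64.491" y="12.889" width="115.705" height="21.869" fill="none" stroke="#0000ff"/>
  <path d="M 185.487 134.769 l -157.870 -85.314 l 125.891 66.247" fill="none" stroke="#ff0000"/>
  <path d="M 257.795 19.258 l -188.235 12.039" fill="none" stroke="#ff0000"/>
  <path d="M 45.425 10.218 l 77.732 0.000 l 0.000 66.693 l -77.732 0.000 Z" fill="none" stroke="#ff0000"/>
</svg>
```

1 u = 1 mm; y_m = 145.514 − y.

[1] `<polygon>` regular polygon, #ff0000→score S648 F1986: (94.183,133.193) → (102.644,128.538) → (102.843,118.883) → (94.581,113.883) → (86.120,118.538) → (85.921,128.193) → (94.183,133.193) (closed)

[2] `<rect>` rectangle, #0000ff→cut S855 F1433: (64.491,132.625) → (180.196,132.625) → (180.196,110.756) → (64.491,110.756) → (64.491,132.625) (closed)

[3] `<path>` open polyline, #ff0000→score S648 F1986: (185.487,10.745) → (27.617,96.059) → (153.508,29.812)

[4] `<path>` line segment, #ff0000→score S648 F1986: (257.795,126.256) → (69.560,114.217)

[5] `<path>` rectangle, #ff0000→score S648 F1986: (45.425,135.296) → (123.157,135.296) → (123.157,68.603) → (45.425,68.603) → (45.425,135.296) (closed)

G21
G90
G00 X94.183 Y133.193
M3 S648
G1 X102.644 Y128.538 F1986
G1 X102.843 Y118.883
G1 X94.581 Y113.883
G1 X86.120 Y118.538
G1 X85.921 Y128.193
G1 X94.183 Y133.193
G00 X64.491 Y132.625
M3 S855
G1 X180.196 Y132.625 F1433
G1 X180.196 Y110.756
G1 X64.491 Y110.756
G1 X64.491 Y132.625
G00 X185.487 Y10.745
M3 S648
G1 X27.617 Y96.059 F1986
G1 X153.508 Y29.812
G00 X257.795 Y126.256
M3 S648
G1 X69.560 Y114.217 F1986
G00 X45.425 Y135.296
M3 S648
G1 X123.157 Y135.296 F1986
G1 X123.157 Y68.603
G1 X45.425 Y68.603
G1 X45.425 Y135.296
M5
G00 X0.000 Y0.000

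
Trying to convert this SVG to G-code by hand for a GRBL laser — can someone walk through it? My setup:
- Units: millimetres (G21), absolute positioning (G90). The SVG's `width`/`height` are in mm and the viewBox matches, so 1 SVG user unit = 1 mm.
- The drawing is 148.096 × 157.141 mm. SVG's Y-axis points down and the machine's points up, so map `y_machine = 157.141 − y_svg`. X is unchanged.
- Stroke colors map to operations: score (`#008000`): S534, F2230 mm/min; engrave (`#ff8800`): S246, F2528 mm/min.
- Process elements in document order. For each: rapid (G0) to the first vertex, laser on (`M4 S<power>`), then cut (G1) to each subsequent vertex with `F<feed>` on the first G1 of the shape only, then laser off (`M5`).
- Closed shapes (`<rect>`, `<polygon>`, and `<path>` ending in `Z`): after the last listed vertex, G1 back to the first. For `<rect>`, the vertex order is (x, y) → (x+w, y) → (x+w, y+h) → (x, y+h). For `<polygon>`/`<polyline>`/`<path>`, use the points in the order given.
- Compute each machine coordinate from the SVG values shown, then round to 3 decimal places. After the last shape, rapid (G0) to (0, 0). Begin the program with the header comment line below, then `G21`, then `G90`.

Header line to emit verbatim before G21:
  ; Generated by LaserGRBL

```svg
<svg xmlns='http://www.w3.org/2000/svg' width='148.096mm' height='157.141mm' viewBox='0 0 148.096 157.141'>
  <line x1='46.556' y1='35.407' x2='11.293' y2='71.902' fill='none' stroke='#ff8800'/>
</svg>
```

; Generated by LaserGRBL
G21
G90
G0 X46.556 Y121.734
M4 S246
G1 X11.293 Y85.239 F2528
M5
G0 X0.000 Y0.000

1 u = 1 mm; y_m = 157.141 − y.

[1] `<line>` line segment, #ff8800→engrave S246 F2528: (46.556,121.734) → (11.293,85.239)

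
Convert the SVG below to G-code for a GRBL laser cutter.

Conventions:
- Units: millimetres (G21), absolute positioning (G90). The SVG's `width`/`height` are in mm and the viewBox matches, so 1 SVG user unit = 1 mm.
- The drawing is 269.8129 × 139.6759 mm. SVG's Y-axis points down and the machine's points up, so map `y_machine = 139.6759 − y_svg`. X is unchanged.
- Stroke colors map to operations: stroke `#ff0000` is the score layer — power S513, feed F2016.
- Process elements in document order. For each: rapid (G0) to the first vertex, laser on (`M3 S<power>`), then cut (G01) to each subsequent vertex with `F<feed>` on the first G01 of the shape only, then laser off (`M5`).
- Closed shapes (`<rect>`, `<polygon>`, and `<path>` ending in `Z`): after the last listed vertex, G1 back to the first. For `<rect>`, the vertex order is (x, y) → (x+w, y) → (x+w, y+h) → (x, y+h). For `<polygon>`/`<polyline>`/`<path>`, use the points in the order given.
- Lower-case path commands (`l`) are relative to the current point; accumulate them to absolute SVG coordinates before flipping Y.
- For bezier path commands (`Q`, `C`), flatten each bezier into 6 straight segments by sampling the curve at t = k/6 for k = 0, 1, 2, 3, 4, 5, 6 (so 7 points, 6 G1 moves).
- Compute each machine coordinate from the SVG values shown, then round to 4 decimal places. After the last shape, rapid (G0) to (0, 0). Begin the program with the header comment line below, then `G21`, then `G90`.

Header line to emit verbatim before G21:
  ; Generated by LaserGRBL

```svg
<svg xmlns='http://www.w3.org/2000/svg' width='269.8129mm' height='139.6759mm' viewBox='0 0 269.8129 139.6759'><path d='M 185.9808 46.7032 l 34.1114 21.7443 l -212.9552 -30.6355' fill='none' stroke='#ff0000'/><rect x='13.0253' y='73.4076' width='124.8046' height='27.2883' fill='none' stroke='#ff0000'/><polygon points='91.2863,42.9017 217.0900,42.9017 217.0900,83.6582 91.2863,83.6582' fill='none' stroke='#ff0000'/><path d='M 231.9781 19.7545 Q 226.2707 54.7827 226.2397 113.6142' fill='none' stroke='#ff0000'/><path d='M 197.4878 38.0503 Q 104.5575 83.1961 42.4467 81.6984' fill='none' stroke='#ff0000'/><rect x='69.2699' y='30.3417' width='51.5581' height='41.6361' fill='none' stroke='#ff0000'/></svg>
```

viewBox `0 0 269.8129 139.6759` with mm width/height → 1 unit = 1 mm. Flip: y_m = 139.6759 − y_svg.

**Shape 1** — `<path>` open polyline, stroke `#ff0000` → score (S513, F2016). Machine vertices: (185.9808,92.9727) → (220.0922,71.2284) → (7.1370,101.8639). Open path.

**Shape 2** — `<rect>` rectangle, stroke `#ff0000` → score (S513, F2016). Machine vertices: (13.0253,66.2683) → (137.8299,66.2683) → (137.8299,38.9800) → (13.0253,38.9800) → (13.0253,66.2683). Closed: final G1 returns to the first vertex.

**Shape 3** — `<polygon>` rectangle, stroke `#ff0000` → score (S513, F2016). Machine vertices: (91.2863,96.7742) → (217.0900,96.7742) → (217.0900,56.0177) → (91.2863,56.0177) → (91.2863,96.7742). Closed: final G1 returns to the first vertex.

**Shape 4** — `<path>` quadratic bezier, stroke `#ff0000` → score (S513, F2016). Control points (SVG): P0=(231.9781,19.7545), P1=(226.2707,54.7827), P2=(226.2397,113.6142); sampled at t=k/6. Machine vertices: (231.9781,119.9214) → (230.2333,107.5841) → (228.8039,93.9245) → (227.6898,78.9424) → (226.8911,62.6379) → (226.4077,45.0110) → (226.2397,26.0617). Open path.

**Shape 5** — `<path>` quadratic bezier, stroke `#ff0000` → score (S513, F2016). Control points (SVG): P0=(197.4878,38.0503), P1=(104.5575,83.1961), P2=(42.4467,81.6984); sampled at t=k/6. Machine vertices: (197.4878,101.6256) → (167.3671,87.8727) → (138.9587,76.7110) → (112.2624,68.1407) → (87.2783,62.1616) → (64.0064,58.7739) → (42.4467,57.9775). Open path.

**Shape 6** — `<rect>` rectangle, stroke `#ff0000` → score (S513, F2016). Machine vertices: (69.2699,109.3342) → (120.8280,109.3342) → (120.8280,67.6981) → (69.2699,67.6981) → (69.2699,109.3342). Closed: final G1 returns to the first vertex.

; Generated by LaserGRBL
G21
G90
G0 X185.9808 Y92.9727
M3 S513
G01 X220.0922 Y71.2284 F2016
G01 X7.1370 Y101.8639
M5
G0 X13.0253 Y66.2683
M3 S513
G01 X137.8299 Y66.2683 F2016
G01 X137.8299 Y38.9800
G01 X13.0253 Y38.9800
G01 X13.0253 Y66.2683
M5
G0 X91.2863 Y96.7742
M3 S513
G01 X217.0900 Y96.7742 F2016
G01 X217.0900 Y56.0177
G01 X91.2863 Y56.0177
G01 X91.2863 Y96.7742
M5
G0 X231.9781 Y119.9214
M3 S513
G01 X230.2333 Y107.5841 F2016
G01 X228.8039 Y93.9245
G01 X227.6898 Y78.9424
G01 X226.8911 Y62.6379
G01 X226.4077 Y45.0110
G01 X226.2397 Y26.0617
M5
G0 X197.4878 Y101.6256
M3 S513
G01 X167.3671 Y87.8727 F2016
G01 X138.9587 Y76.7110
G01 X112.2624 Y68.1407
G01 X87.2783 Y62.1616
G01 X64.0064 Y58.7739
G01 X42.4467 Y57.9775
M5
G0 X69.2699 Y109.3342
M3 S513
G01 X120.8280 Y109.3342 F2016
G01 X120.8280 Y67.6981
G01 X69.2699 Y67.6981
G01 X69.2699 Y109.3342
M5
G0 X0.0000 Y0.0000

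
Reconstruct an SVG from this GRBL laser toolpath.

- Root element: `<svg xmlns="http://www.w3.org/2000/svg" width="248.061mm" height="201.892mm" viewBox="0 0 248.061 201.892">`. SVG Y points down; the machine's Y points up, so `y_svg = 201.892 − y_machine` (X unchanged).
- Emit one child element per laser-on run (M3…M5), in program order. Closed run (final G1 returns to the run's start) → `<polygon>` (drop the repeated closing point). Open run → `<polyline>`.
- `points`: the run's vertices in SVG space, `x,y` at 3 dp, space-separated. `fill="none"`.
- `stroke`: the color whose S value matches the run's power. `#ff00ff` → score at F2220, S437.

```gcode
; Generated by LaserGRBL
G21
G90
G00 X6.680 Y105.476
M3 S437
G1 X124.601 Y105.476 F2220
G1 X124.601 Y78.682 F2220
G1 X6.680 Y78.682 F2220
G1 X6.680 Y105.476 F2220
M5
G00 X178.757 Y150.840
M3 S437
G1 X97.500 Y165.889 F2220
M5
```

<svg xmlns="http://www.w3.org/2000/svg" width="248.061mm" height="201.892mm" viewBox="0 0 248.061 201.892">
  <polygon points="6.680,96.416 124.601,96.416 124.601,123.210 6.680,123.210" fill="none" stroke="#ff00ff"/>
  <polyline points="178.757,51.052 97.500,36.003" fill="none" stroke="#ff00ff"/>
</svg>

Machine Y-up, SVG Y-down with viewBox height 201.892, so y_svg = 201.892 − y_machine; X carries over. Every run uses S437, so all elements get stroke `#ff00ff` (score).

Run 1: The run returns to its start, so emit a `<polygon>` with points (Y-flipped): 6.680,96.416 124.601,96.416 124.601,123.210 6.680,123.210.

Run 2: The run is open, so emit a `<polyline>` with points (Y-flipped): 178.757,51.052 97.500,36.003.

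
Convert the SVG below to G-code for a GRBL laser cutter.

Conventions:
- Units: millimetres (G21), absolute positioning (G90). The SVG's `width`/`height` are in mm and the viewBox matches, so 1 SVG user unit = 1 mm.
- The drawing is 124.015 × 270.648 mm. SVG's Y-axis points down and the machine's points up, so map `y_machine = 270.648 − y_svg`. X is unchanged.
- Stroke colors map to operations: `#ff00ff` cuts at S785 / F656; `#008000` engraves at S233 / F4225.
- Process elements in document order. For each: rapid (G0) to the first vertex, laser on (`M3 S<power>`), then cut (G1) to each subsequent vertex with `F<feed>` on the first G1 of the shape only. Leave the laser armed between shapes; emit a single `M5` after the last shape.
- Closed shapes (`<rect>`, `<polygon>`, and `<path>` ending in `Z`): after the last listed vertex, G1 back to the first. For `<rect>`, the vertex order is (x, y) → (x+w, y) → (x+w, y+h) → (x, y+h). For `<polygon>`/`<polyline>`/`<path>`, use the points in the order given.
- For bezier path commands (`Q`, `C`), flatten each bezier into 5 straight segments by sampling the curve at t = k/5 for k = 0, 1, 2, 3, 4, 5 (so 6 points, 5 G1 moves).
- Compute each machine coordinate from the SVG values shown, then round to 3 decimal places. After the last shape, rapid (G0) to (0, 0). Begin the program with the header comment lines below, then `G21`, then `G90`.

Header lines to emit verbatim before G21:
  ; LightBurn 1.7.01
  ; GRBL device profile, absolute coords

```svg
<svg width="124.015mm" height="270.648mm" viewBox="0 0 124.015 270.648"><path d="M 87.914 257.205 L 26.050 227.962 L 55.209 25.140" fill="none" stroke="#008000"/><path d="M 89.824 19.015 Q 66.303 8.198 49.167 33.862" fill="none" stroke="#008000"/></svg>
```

viewBox `0 0 124.015 270.648` with mm width/height → 1 unit = 1 mm. Flip: y_m = 270.648 − y_svg.

**Shape 1** — `<path>` open polyline, stroke `#008000` → engrave (S233, F4225). Machine vertices: (87.914,13.443) → (26.050,42.686) → (55.209,245.508). Open path.

**Shape 2** — `<path>` quadratic bezier, stroke `#008000` → engrave (S233, F4225). Control points (SVG): P0=(89.824,19.015), P1=(66.303,8.198), P2=(49.167,33.862); sampled at t=k/5. Machine vertices: (89.824,251.633) → (80.671,254.501) → (72.029,254.450) → (63.897,251.480) → (56.277,245.592) → (49.167,236.786). Open path.

; LightBurn 1.7.01
; GRBL device profile, absolute coords
G21
G90
G0 X87.914 Y13.443
M3 S233
G1 X26.050 Y42.686 F4225
G1 X55.209 Y245.508
G0 X89.824 Y251.633
M3 S233
G1 X80.671 Y254.501 F4225
G1 X72.029 Y254.450
G1 X63.897 Y251.480
G1 X56.277 Y245.592
G1 X49.167 Y236.786
M5
G0 X0.000 Y0.000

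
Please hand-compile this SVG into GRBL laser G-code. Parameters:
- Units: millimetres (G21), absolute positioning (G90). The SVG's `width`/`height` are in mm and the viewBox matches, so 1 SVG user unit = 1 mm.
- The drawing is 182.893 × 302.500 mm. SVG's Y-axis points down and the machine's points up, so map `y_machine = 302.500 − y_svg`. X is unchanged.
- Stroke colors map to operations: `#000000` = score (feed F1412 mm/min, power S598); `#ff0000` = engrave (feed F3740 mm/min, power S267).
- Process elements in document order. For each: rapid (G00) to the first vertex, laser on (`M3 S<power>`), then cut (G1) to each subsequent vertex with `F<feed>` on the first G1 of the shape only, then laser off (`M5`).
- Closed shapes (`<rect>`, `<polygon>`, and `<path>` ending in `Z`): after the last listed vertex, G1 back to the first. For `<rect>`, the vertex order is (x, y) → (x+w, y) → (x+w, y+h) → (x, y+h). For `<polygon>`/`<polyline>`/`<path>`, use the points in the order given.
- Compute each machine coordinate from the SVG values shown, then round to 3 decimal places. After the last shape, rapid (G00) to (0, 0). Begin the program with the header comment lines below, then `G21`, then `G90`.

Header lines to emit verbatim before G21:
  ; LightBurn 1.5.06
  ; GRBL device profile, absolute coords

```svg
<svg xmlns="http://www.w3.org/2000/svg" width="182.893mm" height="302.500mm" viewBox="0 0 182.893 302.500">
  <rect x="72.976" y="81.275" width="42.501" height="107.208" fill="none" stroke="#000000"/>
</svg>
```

; LightBurn 1.5.06
; GRBL device profile, absolute coords
G21
G90
G00 X72.976 Y221.225
M3 S598
G1 X115.477 Y221.225 F1412
G1 X115.477 Y114.017
G1 X72.976 Y114.017
G1 X72.976 Y221.225
M5
G00 X0.000 Y0.000

viewBox `0 0 182.893 302.500` with mm width/height → 1 unit = 1 mm. Flip: y_m = 302.500 − y_svg.

**Shape 1** — `<rect>` rectangle, stroke `#000000` → score (S598, F1412). Machine vertices: (72.976,221.225) → (115.477,221.225) → (115.477,114.017) → (72.976,114.017) → (72.976,221.225). Closed: final G1 returns to the first vertex.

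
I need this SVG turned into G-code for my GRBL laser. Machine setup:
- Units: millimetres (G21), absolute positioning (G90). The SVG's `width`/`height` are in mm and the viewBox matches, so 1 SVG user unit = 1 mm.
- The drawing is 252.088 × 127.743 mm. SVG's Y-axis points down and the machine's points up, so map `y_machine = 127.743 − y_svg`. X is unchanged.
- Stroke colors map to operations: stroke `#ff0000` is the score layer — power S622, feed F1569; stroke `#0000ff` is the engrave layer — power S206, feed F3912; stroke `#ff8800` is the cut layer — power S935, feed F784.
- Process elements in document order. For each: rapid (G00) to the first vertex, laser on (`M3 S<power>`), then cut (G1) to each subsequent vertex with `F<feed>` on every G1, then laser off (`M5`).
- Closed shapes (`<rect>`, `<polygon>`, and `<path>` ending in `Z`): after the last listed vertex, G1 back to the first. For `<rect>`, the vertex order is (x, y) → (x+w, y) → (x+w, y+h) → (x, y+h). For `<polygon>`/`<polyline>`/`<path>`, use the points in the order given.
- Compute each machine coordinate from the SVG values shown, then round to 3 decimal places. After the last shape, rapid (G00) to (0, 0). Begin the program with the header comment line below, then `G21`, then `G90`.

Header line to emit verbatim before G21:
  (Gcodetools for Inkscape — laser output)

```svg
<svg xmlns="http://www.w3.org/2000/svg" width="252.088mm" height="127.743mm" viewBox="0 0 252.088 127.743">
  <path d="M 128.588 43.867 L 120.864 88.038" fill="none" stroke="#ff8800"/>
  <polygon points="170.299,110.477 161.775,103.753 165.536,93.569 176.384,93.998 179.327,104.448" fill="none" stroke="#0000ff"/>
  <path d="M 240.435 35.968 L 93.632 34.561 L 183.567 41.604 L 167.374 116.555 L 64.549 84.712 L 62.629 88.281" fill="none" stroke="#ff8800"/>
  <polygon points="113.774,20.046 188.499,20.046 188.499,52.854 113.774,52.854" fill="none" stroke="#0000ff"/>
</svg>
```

(Gcodetools for Inkscape — laser output)
G21
G90
G00 X128.588 Y83.876
M3 S935
G1 X120.864 Y39.705 F784
M5
G00 X170.299 Y17.266
M3 S206
G1 X161.775 Y23.990 F3912
G1 X165.536 Y34.174 F3912
G1 X176.384 Y33.745 F3912
G1 X179.327 Y23.295 F3912
G1 X170.299 Y17.266 F3912
M5
G00 X240.435 Y91.775
M3 S935
G1 X93.632 Y93.182 F784
G1 X183.567 Y86.139 F784
G1 X167.374 Y11.188 F784
G1 X64.549 Y43.031 F784
G1 X62.629 Y39.462 F784
M5
G00 X113.774 Y107.697
M3 S206
G1 X188.499 Y107.697 F3912
G1 X188.499 Y74.889 F3912
G1 X113.774 Y74.889 F3912
G1 X113.774 Y107.697 F3912
M5
G00 X0.000 Y0.000

Since the viewBox matches the mm dimensions, user units are millimetres directly. The only transform is the Y-flip y_m = 127.743 − y_svg.

Shape 1 is a line segment drawn with `<path>`. Its stroke #ff8800 means cut at S935, F784. After flipping Y the toolpath is (128.588,83.876) → (120.864,39.705).

Shape 2 is a regular polygon drawn with `<polygon>`. Its stroke #0000ff means engrave at S206, F3912. After flipping Y the toolpath is (170.299,17.266) → (161.775,23.990) → (165.536,34.174) → (176.384,33.745) → (179.327,23.295) → (170.299,17.266), returning to the start.

Shape 3 is a open polyline drawn with `<path>`. Its stroke #ff8800 means cut at S935, F784. After flipping Y the toolpath is (240.435,91.775) → (93.632,93.182) → (183.567,86.139) → (167.374,11.188) → (64.549,43.031) → (62.629,39.462).

Shape 4 is a rectangle drawn with `<polygon>`. Its stroke #0000ff means engrave at S206, F3912. After flipping Y the toolpath is (113.774,107.697) → (188.499,107.697) → (188.499,74.889) → (113.774,74.889) → (113.774,107.697), returning to the start.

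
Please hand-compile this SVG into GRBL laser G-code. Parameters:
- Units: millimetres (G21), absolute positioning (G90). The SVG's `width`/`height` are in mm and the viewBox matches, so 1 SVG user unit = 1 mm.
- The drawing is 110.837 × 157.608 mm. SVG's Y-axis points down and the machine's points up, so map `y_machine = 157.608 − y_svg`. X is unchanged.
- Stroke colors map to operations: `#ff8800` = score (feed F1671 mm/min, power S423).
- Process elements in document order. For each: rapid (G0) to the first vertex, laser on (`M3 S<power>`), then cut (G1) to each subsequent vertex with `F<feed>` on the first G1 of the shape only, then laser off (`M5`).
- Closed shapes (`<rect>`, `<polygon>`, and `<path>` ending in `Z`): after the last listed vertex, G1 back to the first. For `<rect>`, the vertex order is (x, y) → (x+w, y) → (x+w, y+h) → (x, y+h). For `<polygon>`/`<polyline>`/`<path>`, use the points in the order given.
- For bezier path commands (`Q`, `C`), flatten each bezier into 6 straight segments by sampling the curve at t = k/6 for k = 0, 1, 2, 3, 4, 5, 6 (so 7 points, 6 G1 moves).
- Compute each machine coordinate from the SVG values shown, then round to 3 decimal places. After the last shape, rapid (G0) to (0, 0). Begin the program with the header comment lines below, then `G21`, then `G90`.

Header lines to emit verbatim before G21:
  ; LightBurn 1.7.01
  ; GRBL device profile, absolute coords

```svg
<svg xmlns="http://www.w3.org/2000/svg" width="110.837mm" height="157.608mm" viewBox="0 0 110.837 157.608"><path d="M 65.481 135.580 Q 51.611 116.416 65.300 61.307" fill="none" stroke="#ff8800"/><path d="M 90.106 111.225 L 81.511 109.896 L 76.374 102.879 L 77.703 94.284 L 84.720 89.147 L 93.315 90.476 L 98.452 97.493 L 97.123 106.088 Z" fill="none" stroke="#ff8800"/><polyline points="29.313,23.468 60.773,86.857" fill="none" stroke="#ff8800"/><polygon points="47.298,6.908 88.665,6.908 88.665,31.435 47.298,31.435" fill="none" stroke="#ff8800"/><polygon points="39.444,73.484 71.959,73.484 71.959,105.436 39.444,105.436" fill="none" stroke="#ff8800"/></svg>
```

; LightBurn 1.7.01
; GRBL device profile, absolute coords
G21
G90
G0 X65.481 Y22.028
M3 S423
G1 X61.623 Y29.414 F1671
G1 X59.296 Y38.798
G1 X58.501 Y50.178
G1 X59.236 Y63.556
G1 X61.503 Y78.930
G1 X65.300 Y96.301
M5
G0 X90.106 Y46.383
M3 S423
G1 X81.511 Y47.712 F1671
G1 X76.374 Y54.729
G1 X77.703 Y63.324
G1 X84.720 Y68.461
G1 X93.315 Y67.132
G1 X98.452 Y60.115
G1 X97.123 Y51.520
G1 X90.106 Y46.383
M5
G0 X29.313 Y134.140
M3 S423
G1 X60.773 Y70.751 F1671
M5
G0 X47.298 Y150.700
M3 S423
G1 X88.665 Y150.700 F1671
G1 X88.665 Y126.173
G1 X47.298 Y126.173
G1 X47.298 Y150.700
M5
G0 X39.444 Y84.124
M3 S423
G1 X71.959 Y84.124 F1671
G1 X71.959 Y52.172
G1 X39.444 Y52.172
G1 X39.444 Y84.124
M5
G0 X0.000 Y0.000

Since the viewBox matches the mm dimensions, user units are millimetres directly. The only transform is the Y-flip y_m = 157.608 − y_svg.

Shape 1 is a quadratic bezier drawn with `<path>`. Its stroke #ff8800 means score at S423, F1671. After flipping Y the toolpath is (65.481,22.028) → (61.623,29.414) → (59.296,38.798) → (58.501,50.178) → (59.236,63.556) → (61.503,78.930) → (65.300,96.301).

Shape 2 is a regular polygon drawn with `<path>`. Its stroke #ff8800 means score at S423, F1671. After flipping Y the toolpath is (90.106,46.383) → (81.511,47.712) → (76.374,54.729) → (77.703,63.324) → (84.720,68.461) → (93.315,67.132) → (98.452,60.115) → (97.123,51.520) → (90.106,46.383), returning to the start.

Shape 3 is a line segment drawn with `<polyline>`. Its stroke #ff8800 means score at S423, F1671. After flipping Y the toolpath is (29.313,134.140) → (60.773,70.751).

Shape 4 is a rectangle drawn with `<polygon>`. Its stroke #ff8800 means score at S423, F1671. After flipping Y the toolpath is (47.298,150.700) → (88.665,150.700) → (88.665,126.173) → (47.298,126.173) → (47.298,150.700), returning to the start.

Shape 5 is a rectangle drawn with `<polygon>`. Its stroke #ff8800 means score at S423, F1671. After flipping Y the toolpath is (39.444,84.124) → (71.959,84.124) → (71.959,52.172) → (39.444,52.172) → (39.444,84.124), returning to the start.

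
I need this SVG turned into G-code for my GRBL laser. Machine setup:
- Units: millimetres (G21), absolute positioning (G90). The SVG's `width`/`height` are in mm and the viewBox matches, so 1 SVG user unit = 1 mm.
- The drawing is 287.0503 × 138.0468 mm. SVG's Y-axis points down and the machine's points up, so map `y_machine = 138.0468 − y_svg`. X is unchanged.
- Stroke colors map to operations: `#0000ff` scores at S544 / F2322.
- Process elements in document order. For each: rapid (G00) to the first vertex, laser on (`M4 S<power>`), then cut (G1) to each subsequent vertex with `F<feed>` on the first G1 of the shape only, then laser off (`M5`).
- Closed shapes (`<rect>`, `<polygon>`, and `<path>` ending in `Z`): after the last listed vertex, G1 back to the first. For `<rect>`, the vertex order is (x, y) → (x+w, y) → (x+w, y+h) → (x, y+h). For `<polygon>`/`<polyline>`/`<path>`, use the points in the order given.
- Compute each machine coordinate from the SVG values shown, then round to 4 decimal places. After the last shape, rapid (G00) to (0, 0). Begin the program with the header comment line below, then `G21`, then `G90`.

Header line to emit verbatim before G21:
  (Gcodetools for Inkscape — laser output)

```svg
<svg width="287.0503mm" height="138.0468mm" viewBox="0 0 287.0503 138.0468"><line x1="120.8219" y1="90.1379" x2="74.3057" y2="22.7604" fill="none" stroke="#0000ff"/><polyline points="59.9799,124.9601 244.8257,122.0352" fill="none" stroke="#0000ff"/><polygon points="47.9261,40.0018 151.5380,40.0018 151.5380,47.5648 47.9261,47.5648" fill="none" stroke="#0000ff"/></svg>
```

viewBox `0 0 287.0503 138.0468` with mm width/height → 1 unit = 1 mm. Flip: y_m = 138.0468 − y_svg.

**Shape 1** — `<line>` line segment, stroke `#0000ff` → score (S544, F2322). Machine vertices: (120.8219,47.9089) → (74.3057,115.2864). Open path.

**Shape 2** — `<polyline>` line segment, stroke `#0000ff` → score (S544, F2322). Machine vertices: (59.9799,13.0867) → (244.8257,16.0116). Open path.

**Shape 3** — `<polygon>` rectangle, stroke `#0000ff` → score (S544, F2322). Machine vertices: (47.9261,98.0450) → (151.5380,98.0450) → (151.5380,90.4820) → (47.9261,90.4820) → (47.9261,98.0450). Closed: final G1 returns to the first vertex.

(Gcodetools for Inkscape — laser output)
G21
G90
G00 X120.8219 Y47.9089
M4 S544
G1 X74.3057 Y115.2864 F2322
M5
G00 X59.9799 Y13.0867
M4 S544
G1 X244.8257 Y16.0116 F2322
M5
G00 X47.9261 Y98.0450
M4 S544
G1 X151.5380 Y98.0450 F2322
G1 X151.5380 Y90.4820
G1 X47.9261 Y90.4820
G1 X47.9261 Y98.0450
M5
G00 X0.0000 Y0.0000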